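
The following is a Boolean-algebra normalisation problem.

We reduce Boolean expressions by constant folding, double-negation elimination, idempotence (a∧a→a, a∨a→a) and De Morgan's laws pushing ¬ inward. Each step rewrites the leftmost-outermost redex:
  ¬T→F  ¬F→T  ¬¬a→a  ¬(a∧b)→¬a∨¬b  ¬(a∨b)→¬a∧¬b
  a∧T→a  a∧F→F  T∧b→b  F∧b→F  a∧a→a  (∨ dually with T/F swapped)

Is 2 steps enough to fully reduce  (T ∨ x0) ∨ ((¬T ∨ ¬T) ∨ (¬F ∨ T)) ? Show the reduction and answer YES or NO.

Answer: YES — reaches normal form T in 2 ≤ 2 steps

Derivation:
  start: (T ∨ x0) ∨ ((¬T ∨ ¬T) ∨ (¬F ∨ T))
  [1] T ∨ ((¬T ∨ ¬T) ∨ (¬F ∨ T))
  [2] T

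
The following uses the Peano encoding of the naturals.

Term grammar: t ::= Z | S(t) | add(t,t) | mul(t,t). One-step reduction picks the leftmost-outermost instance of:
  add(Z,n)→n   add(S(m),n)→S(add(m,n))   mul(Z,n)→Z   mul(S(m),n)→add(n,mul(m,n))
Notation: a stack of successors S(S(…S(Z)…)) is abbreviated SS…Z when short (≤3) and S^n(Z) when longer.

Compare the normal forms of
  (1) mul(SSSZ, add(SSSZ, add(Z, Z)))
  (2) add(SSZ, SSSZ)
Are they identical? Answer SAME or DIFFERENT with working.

Answer: DIFFERENT — A ⇓ S^9(Z), B ⇓ S^5(Z)

Working:
Term A:
  start: mul(SSSZ, add(SSSZ, add(Z, Z)))
  [1] add(add(SSSZ, add(Z, Z)), mul(SSZ, add(SSSZ, add(Z, Z))))
  [2] add(S(add(SSZ, add(Z, Z))), mul(SSZ, add(SSSZ, add(Z, Z))))
  [3] S(add(add(SSZ, add(Z, Z)), mul(SSZ, add(SSSZ, add(Z, Z)))))
  [4] S(add(S(add(SZ, add(Z, Z))), mul(SSZ, add(SSSZ, add(Z, Z)))))
  [5] S(S(add(add(SZ, add(Z, Z)), mul(SSZ, add(SSSZ, add(Z, Z))))))
  [6] S(S(add(S(add(Z, add(Z, Z))), mul(SSZ, add(SSSZ, add(Z, Z))))))
  [7] S(S(S(add(add(Z, add(Z, Z)), mul(SSZ, add(SSSZ, add(Z, Z)))))))
  [8] S(S(S(add(add(Z, Z), mul(SSZ, add(SSSZ, add(Z, Z)))))))
  [9] S(S(S(add(Z, mul(SSZ, add(SSSZ, add(Z, Z)))))))
  [10] S(S(S(mul(SSZ, add(SSSZ, add(Z, Z))))))
  [11] S(S(S(add(add(SSSZ, add(Z, Z)), mul(SZ, add(SSSZ, add(Z, Z)))))))
  [12] S(S(S(add(S(add(SSZ, add(Z, Z))), mul(SZ, add(SSSZ, add(Z, Z)))))))
  [13] S(S(S(S(add(add(SSZ, add(Z, Z)), mul(SZ, add(SSSZ, add(Z, Z))))))))
  [14] S(S(S(S(add(S(add(SZ, add(Z, Z))), mul(SZ, add(SSSZ, add(Z, Z))))))))
  [15] S(S(S(S(S(add(add(SZ, add(Z, Z)), mul(SZ, add(SSSZ, add(Z, Z)))))))))
  [16] S(S(S(S(S(add(S(add(Z, add(Z, Z))), mul(SZ, add(SSSZ, add(Z, Z)))))))))
  [17] S(S(S(S(S(S(add(add(Z, add(Z, Z)), mul(SZ, add(SSSZ, add(Z, Z))))))))))
  [18] S(S(S(S(S(S(add(add(Z, Z), mul(SZ, add(SSSZ, add(Z, Z))))))))))
  [19] S(S(S(S(S(S(add(Z, mul(SZ, add(SSSZ, add(Z, Z))))))))))
  [20] S(S(S(S(S(S(mul(SZ, add(SSSZ, add(Z, Z)))))))))
  [21] S(S(S(S(S(S(add(add(SSSZ, add(Z, Z)), mul(Z, add(SSSZ, add(Z, Z))))))))))
  [22] S(S(S(S(S(S(add(S(add(SSZ, add(Z, Z))), mul(Z, add(SSSZ, add(Z, Z))))))))))
  [23] S(S(S(S(S(S(S(add(add(SSZ, add(Z, Z)), mul(Z, add(SSSZ, add(Z, Z)))))))))))
  [24] S(S(S(S(S(S(S(add(S(add(SZ, add(Z, Z))), mul(Z, add(SSSZ, add(Z, Z)))))))))))
  [25] S(S(S(S(S(S(S(S(add(add(SZ, add(Z, Z)), mul(Z, add(SSSZ, add(Z, Z))))))))))))
  [26] S(S(S(S(S(S(S(S(add(S(add(Z, add(Z, Z))), mul(Z, add(SSSZ, add(Z, Z))))))))))))
  [27] S(S(S(S(S(S(S(S(S(add(add(Z, add(Z, Z)), mul(Z, add(SSSZ, add(Z, Z)))))))))))))
  [28] S(S(S(S(S(S(S(S(S(add(add(Z, Z), mul(Z, add(SSSZ, add(Z, Z)))))))))))))
  [29] S(S(S(S(S(S(S(S(S(add(Z, mul(Z, add(SSSZ, add(Z, Z)))))))))))))
  [30] S(S(S(S(S(S(S(S(S(mul(Z, add(SSSZ, add(Z, Z))))))))))))
  [31] S^9(Z)

Term B:
  start: add(SSZ, SSSZ)
  [1] S(add(SZ, SSSZ))
  [2] S(S(add(Z, SSSZ)))
  [3] S^5(Z)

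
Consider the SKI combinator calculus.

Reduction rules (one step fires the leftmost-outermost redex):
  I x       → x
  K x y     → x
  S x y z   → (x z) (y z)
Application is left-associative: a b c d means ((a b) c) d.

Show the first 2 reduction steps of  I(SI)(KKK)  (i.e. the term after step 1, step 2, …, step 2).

  start: I(SI)(KKK)
  step 1: SI(KKK)
  step 2: SIK

Answer: after 2 steps: SIK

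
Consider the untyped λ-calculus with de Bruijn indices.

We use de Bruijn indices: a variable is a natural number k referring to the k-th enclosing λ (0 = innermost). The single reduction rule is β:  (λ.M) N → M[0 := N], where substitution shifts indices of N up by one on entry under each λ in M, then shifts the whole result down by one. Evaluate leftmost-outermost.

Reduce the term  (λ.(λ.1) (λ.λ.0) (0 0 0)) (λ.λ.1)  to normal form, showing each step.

Answer: normal form = λ.λ.λ.1  (in 5 steps)

Derivation:
  start: (λ.(λ.1) (λ.λ.0) (0 0 0)) (λ.λ.1)
  →1  (λ.λ.λ.1) (λ.λ.0) ((λ.λ.1) (λ.λ.1) (λ.λ.1))
  →2  (λ.λ.1) ((λ.λ.1) (λ.λ.1) (λ.λ.1))
  →3  λ.(λ.λ.1) (λ.λ.1) (λ.λ.1)
  →4  λ.(λ.λ.λ.1) (λ.λ.1)
  →5  λ.λ.λ.1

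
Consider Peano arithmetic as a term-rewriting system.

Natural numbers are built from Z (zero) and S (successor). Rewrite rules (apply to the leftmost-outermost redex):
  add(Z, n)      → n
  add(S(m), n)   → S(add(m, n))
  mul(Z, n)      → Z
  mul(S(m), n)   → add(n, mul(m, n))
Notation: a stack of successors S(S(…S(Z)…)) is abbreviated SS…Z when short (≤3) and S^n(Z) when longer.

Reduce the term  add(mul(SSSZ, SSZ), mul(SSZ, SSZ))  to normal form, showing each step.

Answer: normal form = S^10(Z)  (in 29 steps)

Reduction:
  start: add(mul(SSSZ, SSZ), mul(SSZ, SSZ))
  [1] add(add(SSZ, mul(SSZ, SSZ)), mul(SSZ, SSZ))
  [2] add(S(add(SZ, mul(SSZ, SSZ))), mul(SSZ, SSZ))
  [3] S(add(add(SZ, mul(SSZ, SSZ)), mul(SSZ, SSZ)))
  [4] S(add(S(add(Z, mul(SSZ, SSZ))), mul(SSZ, SSZ)))
  [5] S(S(add(add(Z, mul(SSZ, SSZ)), mul(SSZ, SSZ))))
  [6] S(S(add(mul(SSZ, SSZ), mul(SSZ, SSZ))))
  [7] S(S(add(add(SSZ, mul(SZ, SSZ)), mul(SSZ, SSZ))))
  [8] S(S(add(S(add(SZ, mul(SZ, SSZ))), mul(SSZ, SSZ))))
  [9] S(S(S(add(add(SZ, mul(SZ, SSZ)), mul(SSZ, SSZ)))))
  [10] S(S(S(add(S(add(Z, mul(SZ, SSZ))), mul(SSZ, SSZ)))))
  [11] S(S(S(S(add(add(Z, mul(SZ, SSZ)), mul(SSZ, SSZ))))))
  [12] S(S(S(S(add(mul(SZ, SSZ), mul(SSZ, SSZ))))))
  [13] S(S(S(S(add(add(SSZ, mul(Z, SSZ)), mul(SSZ, SSZ))))))
  [14] S(S(S(S(add(S(add(SZ, mul(Z, SSZ))), mul(SSZ, SSZ))))))
  [15] S(S(S(S(S(add(add(SZ, mul(Z, SSZ)), mul(SSZ, SSZ)))))))
  [16] S(S(S(S(S(add(S(add(Z, mul(Z, SSZ))), mul(SSZ, SSZ)))))))
  [17] S(S(S(S(S(S(add(add(Z, mul(Z, SSZ)), mul(SSZ, SSZ))))))))
  [18] S(S(S(S(S(S(add(mul(Z, SSZ), mul(SSZ, SSZ))))))))
  [19] S(S(S(S(S(S(add(Z, mul(SSZ, SSZ))))))))
  [20] S(S(S(S(S(S(mul(SSZ, SSZ)))))))
  [21] S(S(S(S(S(S(add(SSZ, mul(SZ, SSZ))))))))
  [22] S(S(S(S(S(S(S(add(SZ, mul(SZ, SSZ)))))))))
  [23] S(S(S(S(S(S(S(S(add(Z, mul(SZ, SSZ))))))))))
  [24] S(S(S(S(S(S(S(S(mul(SZ, SSZ)))))))))
  [25] S(S(S(S(S(S(S(S(add(SSZ, mul(Z, SSZ))))))))))
  [26] S(S(S(S(S(S(S(S(S(add(SZ, mul(Z, SSZ)))))))))))
  [27] S(S(S(S(S(S(S(S(S(S(add(Z, mul(Z, SSZ))))))))))))
  [28] S(S(S(S(S(S(S(S(S(S(mul(Z, SSZ)))))))))))
  [29] S^10(Z)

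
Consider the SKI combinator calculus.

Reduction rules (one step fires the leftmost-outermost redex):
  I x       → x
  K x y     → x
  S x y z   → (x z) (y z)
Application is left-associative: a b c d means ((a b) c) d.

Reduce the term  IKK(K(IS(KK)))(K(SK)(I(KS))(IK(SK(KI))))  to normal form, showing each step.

Answer: normal form = K(SK(K(SK(KI))))  (in 4 steps)

Reduction:
  start: IKK(K(IS(KK)))(K(SK)(I(KS))(IK(SK(KI))))
  [1] KK(K(IS(KK)))(K(SK)(I(KS))(IK(SK(KI))))
  [2] K(K(SK)(I(KS))(IK(SK(KI))))
  [3] K(SK(IK(SK(KI))))
  [4] K(SK(K(SK(KI))))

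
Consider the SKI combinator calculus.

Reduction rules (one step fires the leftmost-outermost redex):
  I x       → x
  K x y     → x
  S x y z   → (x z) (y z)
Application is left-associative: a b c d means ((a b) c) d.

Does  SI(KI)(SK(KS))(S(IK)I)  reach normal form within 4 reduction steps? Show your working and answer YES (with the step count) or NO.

  start: SI(KI)(SK(KS))(S(IK)I)
  step 1: I(SK(KS))(KI(SK(KS)))(S(IK)I)
  step 2: SK(KS)(KI(SK(KS)))(S(IK)I)
  step 3: K(KI(SK(KS)))(KS(KI(SK(KS))))(S(IK)I)
  step 4: KI(SK(KS))(S(IK)I)

Answer: NO — after 4 steps the term is KI(SK(KS))(S(IK)I), not yet normal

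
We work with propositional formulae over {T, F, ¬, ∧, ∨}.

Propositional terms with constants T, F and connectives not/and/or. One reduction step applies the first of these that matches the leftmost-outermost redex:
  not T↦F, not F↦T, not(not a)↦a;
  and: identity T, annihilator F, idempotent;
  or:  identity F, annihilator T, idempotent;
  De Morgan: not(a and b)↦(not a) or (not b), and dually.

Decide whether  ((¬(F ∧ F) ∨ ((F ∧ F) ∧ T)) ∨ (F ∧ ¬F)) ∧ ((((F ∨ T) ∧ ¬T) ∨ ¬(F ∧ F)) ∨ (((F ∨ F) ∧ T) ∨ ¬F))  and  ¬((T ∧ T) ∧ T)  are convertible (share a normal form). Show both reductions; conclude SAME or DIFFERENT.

Answer: DIFFERENT — A ⇓ T, B ⇓ F

Reduction:
Term A:
  start: ((¬(F ∧ F) ∨ ((F ∧ F) ∧ T)) ∨ (F ∧ ¬F)) ∧ ((((F ∨ T) ∧ ¬T) ∨ ¬(F ∧ F)) ∨ (((F ∨ F) ∧ T) ∨ ¬F))
  [1] (((¬F ∨ ¬F) ∨ ((F ∧ F) ∧ T)) ∨ (F ∧ ¬F)) ∧ ((((F ∨ T) ∧ ¬T) ∨ ¬(F ∧ F)) ∨ (((F ∨ F) ∧ T) ∨ ¬F))
  [2] ((¬F ∨ ((F ∧ F) ∧ T)) ∨ (F ∧ ¬F)) ∧ ((((F ∨ T) ∧ ¬T) ∨ ¬(F ∧ F)) ∨ (((F ∨ F) ∧ T) ∨ ¬F))
  [3] ((T ∨ ((F ∧ F) ∧ T)) ∨ (F ∧ ¬F)) ∧ ((((F ∨ T) ∧ ¬T) ∨ ¬(F ∧ F)) ∨ (((F ∨ F) ∧ T) ∨ ¬F))
  [4] (T ∨ (F ∧ ¬F)) ∧ ((((F ∨ T) ∧ ¬T) ∨ ¬(F ∧ F)) ∨ (((F ∨ F) ∧ T) ∨ ¬F))
  [5] T ∧ ((((F ∨ T) ∧ ¬T) ∨ ¬(F ∧ F)) ∨ (((F ∨ F) ∧ T) ∨ ¬F))
  [6] (((F ∨ T) ∧ ¬T) ∨ ¬(F ∧ F)) ∨ (((F ∨ F) ∧ T) ∨ ¬F)
  [7] ((T ∧ ¬T) ∨ ¬(F ∧ F)) ∨ (((F ∨ F) ∧ T) ∨ ¬F)
  [8] (¬T ∨ ¬(F ∧ F)) ∨ (((F ∨ F) ∧ T) ∨ ¬F)
  [9] (F ∨ ¬(F ∧ F)) ∨ (((F ∨ F) ∧ T) ∨ ¬F)
  [10] ¬(F ∧ F) ∨ (((F ∨ F) ∧ T) ∨ ¬F)
  [11] (¬F ∨ ¬F) ∨ (((F ∨ F) ∧ T) ∨ ¬F)
  [12] ¬F ∨ (((F ∨ F) ∧ T) ∨ ¬F)
  [13] T ∨ (((F ∨ F) ∧ T) ∨ ¬F)
  [14] T

Term B:
  start: ¬((T ∧ T) ∧ T)
  [1] ¬(T ∧ T) ∨ ¬T
  [2] (¬T ∨ ¬T) ∨ ¬T
  [3] ¬T ∨ ¬T
  [4] ¬T
  [5] F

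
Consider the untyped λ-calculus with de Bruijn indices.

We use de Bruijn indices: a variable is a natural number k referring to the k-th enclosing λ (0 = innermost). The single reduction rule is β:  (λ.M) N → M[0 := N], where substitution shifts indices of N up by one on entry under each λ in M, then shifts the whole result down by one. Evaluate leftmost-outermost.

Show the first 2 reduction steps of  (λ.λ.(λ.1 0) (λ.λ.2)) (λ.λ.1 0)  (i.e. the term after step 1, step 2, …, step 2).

  start: (λ.λ.(λ.1 0) (λ.λ.2)) (λ.λ.1 0)
  →1  λ.(λ.1 0) (λ.λ.2)
  →2  λ.0 (λ.λ.2)

Answer: after 2 steps: λ.0 (λ.λ.2)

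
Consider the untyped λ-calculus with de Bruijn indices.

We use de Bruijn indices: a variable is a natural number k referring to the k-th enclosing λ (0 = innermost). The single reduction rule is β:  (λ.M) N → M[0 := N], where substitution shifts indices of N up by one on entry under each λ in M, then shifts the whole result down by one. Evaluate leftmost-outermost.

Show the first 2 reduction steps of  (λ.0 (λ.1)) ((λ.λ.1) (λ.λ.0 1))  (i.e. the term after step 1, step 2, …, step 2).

  start: (λ.0 (λ.1)) ((λ.λ.1) (λ.λ.0 1))
  step 1: (λ.λ.1) (λ.λ.0 1) (λ.(λ.λ.1) (λ.λ.0 1))
  step 2: (λ.λ.λ.0 1) (λ.(λ.λ.1) (λ.λ.0 1))

Answer: after 2 steps: (λ.λ.λ.0 1) (λ.(λ.λ.1) (λ.λ.0 1))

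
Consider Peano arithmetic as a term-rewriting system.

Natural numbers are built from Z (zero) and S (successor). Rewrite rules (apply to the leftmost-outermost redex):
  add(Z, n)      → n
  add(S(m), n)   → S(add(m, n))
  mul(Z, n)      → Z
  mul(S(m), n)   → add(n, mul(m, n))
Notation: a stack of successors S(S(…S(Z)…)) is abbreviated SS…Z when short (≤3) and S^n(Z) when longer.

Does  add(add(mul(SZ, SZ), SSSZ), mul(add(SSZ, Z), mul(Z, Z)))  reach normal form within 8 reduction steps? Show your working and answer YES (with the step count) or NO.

Answer: NO — after 8 steps the term is S(S(add(SSZ, mul(add(SSZ, Z), mul(Z, Z))))), not yet normal

Derivation:
  start: add(add(mul(SZ, SZ), SSSZ), mul(add(SSZ, Z), mul(Z, Z)))
  [1] add(add(add(SZ, mul(Z, SZ)), SSSZ), mul(add(SSZ, Z), mul(Z, Z)))
  [2] add(add(S(add(Z, mul(Z, SZ))), SSSZ), mul(add(SSZ, Z), mul(Z, Z)))
  [3] add(S(add(add(Z, mul(Z, SZ)), SSSZ)), mul(add(SSZ, Z), mul(Z, Z)))
  [4] S(add(add(add(Z, mul(Z, SZ)), SSSZ), mul(add(SSZ, Z), mul(Z, Z))))
  [5] S(add(add(mul(Z, SZ), SSSZ), mul(add(SSZ, Z), mul(Z, Z))))
  [6] S(add(add(Z, SSSZ), mul(add(SSZ, Z), mul(Z, Z))))
  [7] S(add(SSSZ, mul(add(SSZ, Z), mul(Z, Z))))
  [8] S(S(add(SSZ, mul(add(SSZ, Z), mul(Z, Z)))))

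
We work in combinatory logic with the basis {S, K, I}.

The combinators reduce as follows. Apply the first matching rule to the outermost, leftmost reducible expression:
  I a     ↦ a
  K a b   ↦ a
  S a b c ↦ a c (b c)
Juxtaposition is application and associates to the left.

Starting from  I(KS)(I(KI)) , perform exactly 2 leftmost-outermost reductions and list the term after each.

  start: I(KS)(I(KI))
  step 1: KS(I(KI))
  step 2: S

Answer: after 2 steps: S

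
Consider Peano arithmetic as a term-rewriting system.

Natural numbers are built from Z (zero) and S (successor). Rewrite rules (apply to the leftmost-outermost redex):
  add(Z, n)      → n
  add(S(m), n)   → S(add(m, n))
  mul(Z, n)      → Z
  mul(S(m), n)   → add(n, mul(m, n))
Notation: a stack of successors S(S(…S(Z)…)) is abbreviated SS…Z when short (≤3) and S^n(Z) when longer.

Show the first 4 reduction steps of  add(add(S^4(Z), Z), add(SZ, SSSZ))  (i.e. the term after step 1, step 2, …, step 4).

  start: add(add(S^4(Z), Z), add(SZ, SSSZ))
  step 1: add(S(add(SSSZ, Z)), add(SZ, SSSZ))
  step 2: S(add(add(SSSZ, Z), add(SZ, SSSZ)))
  step 3: S(add(S(add(SSZ, Z)), add(SZ, SSSZ)))
  step 4: S(S(add(add(SSZ, Z), add(SZ, SSSZ))))

Answer: after 4 steps: S(S(add(add(SSZ, Z), add(SZ, SSSZ))))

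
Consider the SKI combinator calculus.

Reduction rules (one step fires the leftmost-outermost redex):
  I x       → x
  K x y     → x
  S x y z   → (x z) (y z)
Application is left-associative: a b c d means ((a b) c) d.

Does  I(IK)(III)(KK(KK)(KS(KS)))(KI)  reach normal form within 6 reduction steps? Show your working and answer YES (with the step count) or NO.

Answer: YES — reaches normal form KI in 6 ≤ 6 steps

Working:
  start: I(IK)(III)(KK(KK)(KS(KS)))(KI)
  step 1: IK(III)(KK(KK)(KS(KS)))(KI)
  step 2: K(III)(KK(KK)(KS(KS)))(KI)
  step 3: III(KI)
  step 4: II(KI)
  step 5: I(KI)
  step 6: KI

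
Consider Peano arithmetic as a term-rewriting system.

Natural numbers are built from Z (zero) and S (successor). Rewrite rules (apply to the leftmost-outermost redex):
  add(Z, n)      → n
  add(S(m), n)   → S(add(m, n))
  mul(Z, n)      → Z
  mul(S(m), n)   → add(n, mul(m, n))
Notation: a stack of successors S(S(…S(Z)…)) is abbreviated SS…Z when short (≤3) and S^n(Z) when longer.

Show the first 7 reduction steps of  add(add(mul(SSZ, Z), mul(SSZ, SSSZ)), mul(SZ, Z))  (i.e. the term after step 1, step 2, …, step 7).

Answer: after 7 steps: add(add(SSSZ, mul(SZ, SSSZ)), mul(SZ, Z))

Reduction:
  start: add(add(mul(SSZ, Z), mul(SSZ, SSSZ)), mul(SZ, Z))
  →1  add(add(add(Z, mul(SZ, Z)), mul(SSZ, SSSZ)), mul(SZ, Z))
  →2  add(add(mul(SZ, Z), mul(SSZ, SSSZ)), mul(SZ, Z))
  →3  add(add(add(Z, mul(Z, Z)), mul(SSZ, SSSZ)), mul(SZ, Z))
  →4  add(add(mul(Z, Z), mul(SSZ, SSSZ)), mul(SZ, Z))
  →5  add(add(Z, mul(SSZ, SSSZ)), mul(SZ, Z))
  →6  add(mul(SSZ, SSSZ), mul(SZ, Z))
  →7  add(add(SSSZ, mul(SZ, SSSZ)), mul(SZ, Z))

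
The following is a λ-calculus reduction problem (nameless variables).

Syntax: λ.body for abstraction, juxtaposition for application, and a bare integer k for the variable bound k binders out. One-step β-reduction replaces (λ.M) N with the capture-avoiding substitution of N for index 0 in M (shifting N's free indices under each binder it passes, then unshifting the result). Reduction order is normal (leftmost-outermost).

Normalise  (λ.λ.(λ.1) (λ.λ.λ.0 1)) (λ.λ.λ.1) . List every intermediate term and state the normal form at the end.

  start: (λ.λ.(λ.1) (λ.λ.λ.0 1)) (λ.λ.λ.1)
  step 1: λ.(λ.1) (λ.λ.λ.0 1)
  step 2: λ.0

Answer: normal form = λ.0  (in 2 steps)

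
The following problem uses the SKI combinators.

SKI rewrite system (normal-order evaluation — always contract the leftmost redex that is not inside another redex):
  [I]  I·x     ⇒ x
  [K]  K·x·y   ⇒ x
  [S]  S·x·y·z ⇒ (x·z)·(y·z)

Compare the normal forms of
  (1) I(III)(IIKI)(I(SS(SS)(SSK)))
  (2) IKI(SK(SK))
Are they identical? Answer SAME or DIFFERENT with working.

Term A:
  start: I(III)(IIKI)(I(SS(SS)(SSK)))
  →1  III(IIKI)(I(SS(SS)(SSK)))
  →2  II(IIKI)(I(SS(SS)(SSK)))
  →3  I(IIKI)(I(SS(SS)(SSK)))
  →4  IIKI(I(SS(SS)(SSK)))
  →5  IKI(I(SS(SS)(SSK)))
  →6  KI(I(SS(SS)(SSK)))
  →7  I

Term B:
  start: IKI(SK(SK))
  →1  KI(SK(SK))
  →2  I

Answer: SAME — A ⇓ I, B ⇓ I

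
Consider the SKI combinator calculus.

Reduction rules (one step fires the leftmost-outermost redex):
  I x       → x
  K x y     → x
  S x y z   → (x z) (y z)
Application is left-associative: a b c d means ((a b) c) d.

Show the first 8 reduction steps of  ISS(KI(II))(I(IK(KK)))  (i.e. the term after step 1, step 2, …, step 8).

  start: ISS(KI(II))(I(IK(KK)))
  [1] SS(KI(II))(I(IK(KK)))
  [2] S(I(IK(KK)))(KI(II)(I(IK(KK))))
  [3] S(IK(KK))(KI(II)(I(IK(KK))))
  [4] S(K(KK))(KI(II)(I(IK(KK))))
  [5] S(K(KK))(I(I(IK(KK))))
  [6] S(K(KK))(I(IK(KK)))
  [7] S(K(KK))(IK(KK))
  [8] S(K(KK))(K(KK))

Answer: after 8 steps: S(K(KK))(K(KK))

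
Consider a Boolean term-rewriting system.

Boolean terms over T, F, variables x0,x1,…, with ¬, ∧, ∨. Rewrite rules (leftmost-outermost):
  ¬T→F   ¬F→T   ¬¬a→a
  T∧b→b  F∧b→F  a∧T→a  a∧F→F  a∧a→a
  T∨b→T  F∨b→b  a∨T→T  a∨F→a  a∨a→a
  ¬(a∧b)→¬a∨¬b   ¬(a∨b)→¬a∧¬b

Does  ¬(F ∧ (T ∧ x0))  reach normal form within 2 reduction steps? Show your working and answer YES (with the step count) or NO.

Answer: NO — after 2 steps the term is T ∨ ¬(T ∧ x0), not yet normal

Derivation:
  start: ¬(F ∧ (T ∧ x0))
  step 1: ¬F ∨ ¬(T ∧ x0)
  step 2: T ∨ ¬(T ∧ x0)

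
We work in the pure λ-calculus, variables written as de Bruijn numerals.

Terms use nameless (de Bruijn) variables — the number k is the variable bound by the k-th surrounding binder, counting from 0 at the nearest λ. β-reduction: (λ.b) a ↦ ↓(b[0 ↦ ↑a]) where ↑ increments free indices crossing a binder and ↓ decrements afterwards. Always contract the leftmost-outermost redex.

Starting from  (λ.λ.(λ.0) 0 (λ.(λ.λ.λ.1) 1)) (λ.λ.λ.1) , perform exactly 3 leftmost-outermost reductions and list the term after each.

  start: (λ.λ.(λ.0) 0 (λ.(λ.λ.λ.1) 1)) (λ.λ.λ.1)
  step 1: λ.(λ.0) 0 (λ.(λ.λ.λ.1) 1)
  step 2: λ.0 (λ.(λ.λ.λ.1) 1)
  step 3: λ.0 (λ.λ.λ.1)

Answer: after 3 steps: λ.0 (λ.λ.λ.1)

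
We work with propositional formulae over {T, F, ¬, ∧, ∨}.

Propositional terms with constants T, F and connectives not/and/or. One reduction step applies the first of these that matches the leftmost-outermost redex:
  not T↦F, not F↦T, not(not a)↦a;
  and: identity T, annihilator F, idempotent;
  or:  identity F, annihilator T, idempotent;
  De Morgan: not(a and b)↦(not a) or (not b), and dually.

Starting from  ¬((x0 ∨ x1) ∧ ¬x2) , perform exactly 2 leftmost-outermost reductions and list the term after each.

  start: ¬((x0 ∨ x1) ∧ ¬x2)
  step 1: ¬(x0 ∨ x1) ∨ ¬¬x2
  step 2: (¬x0 ∧ ¬x1) ∨ ¬¬x2

Answer: after 2 steps: (¬x0 ∧ ¬x1) ∨ ¬¬x2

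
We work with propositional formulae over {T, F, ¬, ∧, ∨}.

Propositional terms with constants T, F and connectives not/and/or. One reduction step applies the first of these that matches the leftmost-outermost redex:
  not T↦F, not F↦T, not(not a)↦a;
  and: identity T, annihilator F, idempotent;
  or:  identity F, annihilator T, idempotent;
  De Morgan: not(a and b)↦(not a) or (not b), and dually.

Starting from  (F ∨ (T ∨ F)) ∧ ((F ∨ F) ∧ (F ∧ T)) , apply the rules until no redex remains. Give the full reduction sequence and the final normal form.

  start: (F ∨ (T ∨ F)) ∧ ((F ∨ F) ∧ (F ∧ T))
  step 1: (T ∨ F) ∧ ((F ∨ F) ∧ (F ∧ T))
  step 2: T ∧ ((F ∨ F) ∧ (F ∧ T))
  step 3: (F ∨ F) ∧ (F ∧ T)
  step 4: F ∧ (F ∧ T)
  step 5: F

Answer: normal form = F  (in 5 steps)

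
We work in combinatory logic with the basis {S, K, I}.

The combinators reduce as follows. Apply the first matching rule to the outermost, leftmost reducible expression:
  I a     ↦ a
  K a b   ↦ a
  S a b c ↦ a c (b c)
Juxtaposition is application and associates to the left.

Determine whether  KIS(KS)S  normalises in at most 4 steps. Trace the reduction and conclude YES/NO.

  start: KIS(KS)S
  [1] I(KS)S
  [2] KSS
  [3] S

Answer: YES — reaches normal form S in 3 ≤ 4 steps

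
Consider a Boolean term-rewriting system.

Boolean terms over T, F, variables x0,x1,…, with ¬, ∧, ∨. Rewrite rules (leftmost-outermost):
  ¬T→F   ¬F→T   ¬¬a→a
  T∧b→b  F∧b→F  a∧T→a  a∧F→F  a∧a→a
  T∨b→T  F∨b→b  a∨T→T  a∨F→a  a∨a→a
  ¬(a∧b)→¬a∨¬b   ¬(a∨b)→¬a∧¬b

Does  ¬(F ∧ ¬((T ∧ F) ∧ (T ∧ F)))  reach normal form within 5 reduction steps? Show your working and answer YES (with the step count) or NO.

Answer: YES — reaches normal form T in 3 ≤ 5 steps

Working:
  start: ¬(F ∧ ¬((T ∧ F) ∧ (T ∧ F)))
  [1] ¬F ∨ ¬¬((T ∧ F) ∧ (T ∧ F))
  [2] T ∨ ¬¬((T ∧ F) ∧ (T ∧ F))
  [3] T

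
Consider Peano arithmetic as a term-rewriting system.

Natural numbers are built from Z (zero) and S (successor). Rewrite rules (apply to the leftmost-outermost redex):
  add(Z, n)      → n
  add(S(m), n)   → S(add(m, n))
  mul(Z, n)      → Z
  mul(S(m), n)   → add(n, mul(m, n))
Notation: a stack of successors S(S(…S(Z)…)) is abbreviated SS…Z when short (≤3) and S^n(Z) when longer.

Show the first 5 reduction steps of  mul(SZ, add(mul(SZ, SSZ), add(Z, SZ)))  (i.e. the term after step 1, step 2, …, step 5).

  start: mul(SZ, add(mul(SZ, SSZ), add(Z, SZ)))
  →1  add(add(mul(SZ, SSZ), add(Z, SZ)), mul(Z, add(mul(SZ, SSZ), add(Z, SZ))))
  →2  add(add(add(SSZ, mul(Z, SSZ)), add(Z, SZ)), mul(Z, add(mul(SZ, SSZ), add(Z, SZ))))
  →3  add(add(S(add(SZ, mul(Z, SSZ))), add(Z, SZ)), mul(Z, add(mul(SZ, SSZ), add(Z, SZ))))
  →4  add(S(add(add(SZ, mul(Z, SSZ)), add(Z, SZ))), mul(Z, add(mul(SZ, SSZ), add(Z, SZ))))
  →5  S(add(add(add(SZ, mul(Z, SSZ)), add(Z, SZ)), mul(Z, add(mul(SZ, SSZ), add(Z, SZ)))))

Answer: after 5 steps: S(add(add(add(SZ, mul(Z, SSZ)), add(Z, SZ)), mul(Z, add(mul(SZ, SSZ), add(Z, SZ)))))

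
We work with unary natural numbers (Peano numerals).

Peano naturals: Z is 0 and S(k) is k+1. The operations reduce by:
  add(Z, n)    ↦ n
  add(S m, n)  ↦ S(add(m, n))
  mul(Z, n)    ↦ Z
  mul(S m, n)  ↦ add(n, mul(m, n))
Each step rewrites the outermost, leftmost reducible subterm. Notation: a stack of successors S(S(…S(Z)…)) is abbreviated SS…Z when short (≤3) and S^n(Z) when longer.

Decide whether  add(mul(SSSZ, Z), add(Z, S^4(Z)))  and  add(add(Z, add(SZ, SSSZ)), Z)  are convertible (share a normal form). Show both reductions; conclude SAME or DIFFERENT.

Term A:
  start: add(mul(SSSZ, Z), add(Z, S^4(Z)))
  [1] add(add(Z, mul(SSZ, Z)), add(Z, S^4(Z)))
  [2] add(mul(SSZ, Z), add(Z, S^4(Z)))
  [3] add(add(Z, mul(SZ, Z)), add(Z, S^4(Z)))
  [4] add(mul(SZ, Z), add(Z, S^4(Z)))
  [5] add(add(Z, mul(Z, Z)), add(Z, S^4(Z)))
  [6] add(mul(Z, Z), add(Z, S^4(Z)))
  [7] add(Z, add(Z, S^4(Z)))
  [8] add(Z, S^4(Z))
  [9] S^4(Z)

Term B:
  start: add(add(Z, add(SZ, SSSZ)), Z)
  [1] add(add(SZ, SSSZ), Z)
  [2] add(S(add(Z, SSSZ)), Z)
  [3] S(add(add(Z, SSSZ), Z))
  [4] S(add(SSSZ, Z))
  [5] S(S(add(SSZ, Z)))
  [6] S(S(S(add(SZ, Z))))
  [7] S(S(S(S(add(Z, Z)))))
  [8] S^4(Z)

Answer: SAME — A ⇓ S^4(Z), B ⇓ S^4(Z)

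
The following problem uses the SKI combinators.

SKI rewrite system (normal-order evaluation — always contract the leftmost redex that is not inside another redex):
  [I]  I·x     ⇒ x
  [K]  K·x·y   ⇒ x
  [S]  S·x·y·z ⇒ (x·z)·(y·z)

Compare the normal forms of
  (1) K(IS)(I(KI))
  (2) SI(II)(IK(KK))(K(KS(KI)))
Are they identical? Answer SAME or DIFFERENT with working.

Answer: DIFFERENT — A ⇓ S, B ⇓ K

Reduction:
Term A:
  start: K(IS)(I(KI))
  [1] IS
  [2] S

Term B:
  start: SI(II)(IK(KK))(K(KS(KI)))
  [1] I(IK(KK))(II(IK(KK)))(K(KS(KI)))
  [2] IK(KK)(II(IK(KK)))(K(KS(KI)))
  [3] K(KK)(II(IK(KK)))(K(KS(KI)))
  [4] KK(K(KS(KI)))
  [5] K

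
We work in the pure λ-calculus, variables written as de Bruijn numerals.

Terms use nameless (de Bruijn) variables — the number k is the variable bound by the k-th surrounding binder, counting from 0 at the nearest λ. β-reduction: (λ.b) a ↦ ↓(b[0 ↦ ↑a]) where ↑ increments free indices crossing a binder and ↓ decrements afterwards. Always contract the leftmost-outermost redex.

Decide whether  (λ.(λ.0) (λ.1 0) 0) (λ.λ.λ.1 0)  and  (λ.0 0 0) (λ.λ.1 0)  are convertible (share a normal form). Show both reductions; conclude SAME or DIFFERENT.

Term A:
  start: (λ.(λ.0) (λ.1 0) 0) (λ.λ.λ.1 0)
  →1  (λ.0) (λ.(λ.λ.λ.1 0) 0) (λ.λ.λ.1 0)
  →2  (λ.(λ.λ.λ.1 0) 0) (λ.λ.λ.1 0)
  →3  (λ.λ.λ.1 0) (λ.λ.λ.1 0)
  →4  λ.λ.1 0

Term B:
  start: (λ.0 0 0) (λ.λ.1 0)
  →1  (λ.λ.1 0) (λ.λ.1 0) (λ.λ.1 0)
  →2  (λ.(λ.λ.1 0) 0) (λ.λ.1 0)
  →3  (λ.λ.1 0) (λ.λ.1 0)
  →4  λ.(λ.λ.1 0) 0
  →5  λ.λ.1 0

Answer: SAME — A ⇓ λ.λ.1 0, B ⇓ λ.λ.1 0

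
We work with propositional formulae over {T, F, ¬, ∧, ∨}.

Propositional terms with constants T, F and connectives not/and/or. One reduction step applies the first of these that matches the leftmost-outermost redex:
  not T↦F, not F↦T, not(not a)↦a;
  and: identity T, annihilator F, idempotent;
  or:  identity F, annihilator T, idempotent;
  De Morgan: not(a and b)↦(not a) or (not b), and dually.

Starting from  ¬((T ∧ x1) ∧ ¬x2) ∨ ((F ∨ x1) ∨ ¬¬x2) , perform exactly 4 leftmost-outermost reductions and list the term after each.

  start: ¬((T ∧ x1) ∧ ¬x2) ∨ ((F ∨ x1) ∨ ¬¬x2)
  [1] (¬(T ∧ x1) ∨ ¬¬x2) ∨ ((F ∨ x1) ∨ ¬¬x2)
  [2] ((¬T ∨ ¬x1) ∨ ¬¬x2) ∨ ((F ∨ x1) ∨ ¬¬x2)
  [3] ((F ∨ ¬x1) ∨ ¬¬x2) ∨ ((F ∨ x1) ∨ ¬¬x2)
  [4] (¬x1 ∨ ¬¬x2) ∨ ((F ∨ x1) ∨ ¬¬x2)

Answer: after 4 steps: (¬x1 ∨ ¬¬x2) ∨ ((F ∨ x1) ∨ ¬¬x2)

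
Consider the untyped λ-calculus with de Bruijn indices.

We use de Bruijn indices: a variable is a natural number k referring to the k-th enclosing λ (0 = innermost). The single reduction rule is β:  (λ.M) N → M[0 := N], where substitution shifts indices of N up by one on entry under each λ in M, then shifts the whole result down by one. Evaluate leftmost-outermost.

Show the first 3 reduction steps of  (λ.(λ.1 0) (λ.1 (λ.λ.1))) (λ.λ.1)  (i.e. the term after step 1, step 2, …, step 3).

  start: (λ.(λ.1 0) (λ.1 (λ.λ.1))) (λ.λ.1)
  step 1: (λ.(λ.λ.1) 0) (λ.(λ.λ.1) (λ.λ.1))
  step 2: (λ.λ.1) (λ.(λ.λ.1) (λ.λ.1))
  step 3: λ.λ.(λ.λ.1) (λ.λ.1)

Answer: after 3 steps: λ.λ.(λ.λ.1) (λ.λ.1)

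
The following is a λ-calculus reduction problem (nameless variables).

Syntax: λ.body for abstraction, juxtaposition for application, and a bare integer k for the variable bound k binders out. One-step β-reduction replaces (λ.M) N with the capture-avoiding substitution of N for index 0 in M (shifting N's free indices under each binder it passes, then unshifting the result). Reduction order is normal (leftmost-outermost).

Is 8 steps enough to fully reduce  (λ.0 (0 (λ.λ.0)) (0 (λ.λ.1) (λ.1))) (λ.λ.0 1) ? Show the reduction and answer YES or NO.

  start: (λ.0 (0 (λ.λ.0)) (0 (λ.λ.1) (λ.1))) (λ.λ.0 1)
  step 1: (λ.λ.0 1) ((λ.λ.0 1) (λ.λ.0)) ((λ.λ.0 1) (λ.λ.1) (λ.λ.λ.0 1))
  step 2: (λ.0 ((λ.λ.0 1) (λ.λ.0))) ((λ.λ.0 1) (λ.λ.1) (λ.λ.λ.0 1))
  step 3: (λ.λ.0 1) (λ.λ.1) (λ.λ.λ.0 1) ((λ.λ.0 1) (λ.λ.0))
  step 4: (λ.0 (λ.λ.1)) (λ.λ.λ.0 1) ((λ.λ.0 1) (λ.λ.0))
  step 5: (λ.λ.λ.0 1) (λ.λ.1) ((λ.λ.0 1) (λ.λ.0))
  step 6: (λ.λ.0 1) ((λ.λ.0 1) (λ.λ.0))
  step 7: λ.0 ((λ.λ.0 1) (λ.λ.0))
  step 8: λ.0 (λ.0 (λ.λ.0))

Answer: YES — reaches normal form λ.0 (λ.0 (λ.λ.0)) in 8 ≤ 8 steps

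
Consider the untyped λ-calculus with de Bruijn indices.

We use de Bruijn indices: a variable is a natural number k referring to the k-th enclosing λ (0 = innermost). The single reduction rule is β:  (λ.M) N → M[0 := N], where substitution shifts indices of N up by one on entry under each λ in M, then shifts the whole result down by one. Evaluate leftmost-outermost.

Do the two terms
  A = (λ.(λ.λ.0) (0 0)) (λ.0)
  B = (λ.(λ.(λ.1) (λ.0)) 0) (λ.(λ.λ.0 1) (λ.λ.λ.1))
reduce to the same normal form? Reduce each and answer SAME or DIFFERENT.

Term A:
  start: (λ.(λ.λ.0) (0 0)) (λ.0)
  step 1: (λ.λ.0) ((λ.0) (λ.0))
  step 2: λ.0

Term B:
  start: (λ.(λ.(λ.1) (λ.0)) 0) (λ.(λ.λ.0 1) (λ.λ.λ.1))
  step 1: (λ.(λ.1) (λ.0)) (λ.(λ.λ.0 1) (λ.λ.λ.1))
  step 2: (λ.λ.(λ.λ.0 1) (λ.λ.λ.1)) (λ.0)
  step 3: λ.(λ.λ.0 1) (λ.λ.λ.1)
  step 4: λ.λ.0 (λ.λ.λ.1)

Answer: DIFFERENT — A ⇓ λ.0, B ⇓ λ.λ.0 (λ.λ.λ.1)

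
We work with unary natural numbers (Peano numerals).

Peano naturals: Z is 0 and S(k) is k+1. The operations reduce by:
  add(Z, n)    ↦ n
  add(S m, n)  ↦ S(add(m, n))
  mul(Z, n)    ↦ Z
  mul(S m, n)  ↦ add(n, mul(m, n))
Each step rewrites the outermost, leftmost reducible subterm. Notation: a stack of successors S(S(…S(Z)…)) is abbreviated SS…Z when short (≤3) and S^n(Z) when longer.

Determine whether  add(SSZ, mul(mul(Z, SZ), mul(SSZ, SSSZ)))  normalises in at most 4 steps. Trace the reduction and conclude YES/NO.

  start: add(SSZ, mul(mul(Z, SZ), mul(SSZ, SSSZ)))
  [1] S(add(SZ, mul(mul(Z, SZ), mul(SSZ, SSSZ))))
  [2] S(S(add(Z, mul(mul(Z, SZ), mul(SSZ, SSSZ)))))
  [3] S(S(mul(mul(Z, SZ), mul(SSZ, SSSZ))))
  [4] S(S(mul(Z, mul(SSZ, SSSZ))))

Answer: NO — after 4 steps the term is S(S(mul(Z, mul(SSZ, SSSZ)))), not yet normal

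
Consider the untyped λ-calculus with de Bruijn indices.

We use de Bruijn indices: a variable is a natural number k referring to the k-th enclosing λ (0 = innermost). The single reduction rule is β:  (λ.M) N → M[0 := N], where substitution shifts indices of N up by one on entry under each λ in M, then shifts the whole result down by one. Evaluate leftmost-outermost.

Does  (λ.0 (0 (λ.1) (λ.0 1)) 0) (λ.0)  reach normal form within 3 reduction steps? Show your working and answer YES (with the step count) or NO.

  start: (λ.0 (0 (λ.1) (λ.0 1)) 0) (λ.0)
  [1] (λ.0) ((λ.0) (λ.λ.0) (λ.0 (λ.0))) (λ.0)
  [2] (λ.0) (λ.λ.0) (λ.0 (λ.0)) (λ.0)
  [3] (λ.λ.0) (λ.0 (λ.0)) (λ.0)

Answer: NO — after 3 steps the term is (λ.λ.0) (λ.0 (λ.0)) (λ.0), not yet normal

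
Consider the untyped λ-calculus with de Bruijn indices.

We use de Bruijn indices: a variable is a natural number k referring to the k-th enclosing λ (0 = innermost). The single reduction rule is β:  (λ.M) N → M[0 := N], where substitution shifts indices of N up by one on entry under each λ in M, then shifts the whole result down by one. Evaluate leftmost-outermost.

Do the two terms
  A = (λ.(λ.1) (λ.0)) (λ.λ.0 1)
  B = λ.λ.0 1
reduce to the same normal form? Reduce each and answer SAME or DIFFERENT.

Term A:
  start: (λ.(λ.1) (λ.0)) (λ.λ.0 1)
  step 1: (λ.λ.λ.0 1) (λ.0)
  step 2: λ.λ.0 1

Term B:
  start: λ.λ.0 1

Answer: SAME — A ⇓ λ.λ.0 1, B ⇓ λ.λ.0 1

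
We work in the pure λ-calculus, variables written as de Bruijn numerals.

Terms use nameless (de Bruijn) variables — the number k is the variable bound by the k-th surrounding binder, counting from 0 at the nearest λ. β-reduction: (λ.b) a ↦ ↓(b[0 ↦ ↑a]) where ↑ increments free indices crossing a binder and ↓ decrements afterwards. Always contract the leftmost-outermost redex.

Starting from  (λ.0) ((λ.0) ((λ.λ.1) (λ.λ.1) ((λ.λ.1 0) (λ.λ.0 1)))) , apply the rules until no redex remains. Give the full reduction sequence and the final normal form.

Answer: normal form = λ.λ.1  (in 4 steps)

Working:
  start: (λ.0) ((λ.0) ((λ.λ.1) (λ.λ.1) ((λ.λ.1 0) (λ.λ.0 1))))
  [1] (λ.0) ((λ.λ.1) (λ.λ.1) ((λ.λ.1 0) (λ.λ.0 1)))
  [2] (λ.λ.1) (λ.λ.1) ((λ.λ.1 0) (λ.λ.0 1))
  [3] (λ.λ.λ.1) ((λ.λ.1 0) (λ.λ.0 1))
  [4] λ.λ.1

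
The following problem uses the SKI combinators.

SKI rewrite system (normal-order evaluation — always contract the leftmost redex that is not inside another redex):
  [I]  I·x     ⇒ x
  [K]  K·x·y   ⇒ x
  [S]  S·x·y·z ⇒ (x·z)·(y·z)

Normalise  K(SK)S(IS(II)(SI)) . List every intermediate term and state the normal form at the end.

  start: K(SK)S(IS(II)(SI))
  [1] SK(IS(II)(SI))
  [2] SK(S(II)(SI))
  [3] SK(SI(SI))

Answer: normal form = SK(SI(SI))  (in 3 steps)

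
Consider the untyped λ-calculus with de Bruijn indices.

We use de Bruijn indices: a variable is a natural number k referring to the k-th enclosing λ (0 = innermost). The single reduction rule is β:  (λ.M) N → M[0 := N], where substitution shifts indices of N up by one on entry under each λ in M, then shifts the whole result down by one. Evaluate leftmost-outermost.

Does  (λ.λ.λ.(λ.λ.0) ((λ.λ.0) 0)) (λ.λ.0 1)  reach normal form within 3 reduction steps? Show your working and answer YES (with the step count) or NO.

  start: (λ.λ.λ.(λ.λ.0) ((λ.λ.0) 0)) (λ.λ.0 1)
  [1] λ.λ.(λ.λ.0) ((λ.λ.0) 0)
  [2] λ.λ.λ.0

Answer: YES — reaches normal form λ.λ.λ.0 in 2 ≤ 3 steps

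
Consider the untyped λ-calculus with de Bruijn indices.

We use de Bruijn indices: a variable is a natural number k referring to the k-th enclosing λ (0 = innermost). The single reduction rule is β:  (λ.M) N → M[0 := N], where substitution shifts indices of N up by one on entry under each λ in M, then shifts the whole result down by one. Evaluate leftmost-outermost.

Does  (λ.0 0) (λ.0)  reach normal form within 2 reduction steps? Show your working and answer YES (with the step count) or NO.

  start: (λ.0 0) (λ.0)
  [1] (λ.0) (λ.0)
  [2] λ.0

Answer: YES — reaches normal form λ.0 in 2 ≤ 2 steps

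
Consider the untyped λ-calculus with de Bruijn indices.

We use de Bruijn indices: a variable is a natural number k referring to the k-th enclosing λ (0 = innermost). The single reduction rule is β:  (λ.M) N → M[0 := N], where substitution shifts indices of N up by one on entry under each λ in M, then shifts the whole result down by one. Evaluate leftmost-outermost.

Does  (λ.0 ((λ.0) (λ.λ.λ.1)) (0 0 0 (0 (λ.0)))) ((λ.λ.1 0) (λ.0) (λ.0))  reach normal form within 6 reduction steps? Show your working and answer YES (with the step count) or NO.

Answer: NO — after 6 steps the term is (λ.λ.λ.1) ((λ.λ.1 0) (λ.0) (λ.0) ((λ.λ.1 0) (λ.0) (λ.0)) ((λ.λ.1 0) (λ.0) (λ.0)) ((λ.λ.1 0) (λ.0) (λ.0) (λ.0))), not yet normal

Derivation:
  start: (λ.0 ((λ.0) (λ.λ.λ.1)) (0 0 0 (0 (λ.0)))) ((λ.λ.1 0) (λ.0) (λ.0))
  →1  (λ.λ.1 0) (λ.0) (λ.0) ((λ.0) (λ.λ.λ.1)) ((λ.λ.1 0) (λ.0) (λ.0) ((λ.λ.1 0) (λ.0) (λ.0)) ((λ.λ.1 0) (λ.0) (λ.0)) ((λ.λ.1 0) (λ.0) (λ.0) (λ.0)))
  →2  (λ.(λ.0) 0) (λ.0) ((λ.0) (λ.λ.λ.1)) ((λ.λ.1 0) (λ.0) (λ.0) ((λ.λ.1 0) (λ.0) (λ.0)) ((λ.λ.1 0) (λ.0) (λ.0)) ((λ.λ.1 0) (λ.0) (λ.0) (λ.0)))
  →3  (λ.0) (λ.0) ((λ.0) (λ.λ.λ.1)) ((λ.λ.1 0) (λ.0) (λ.0) ((λ.λ.1 0) (λ.0) (λ.0)) ((λ.λ.1 0) (λ.0) (λ.0)) ((λ.λ.1 0) (λ.0) (λ.0) (λ.0)))
  →4  (λ.0) ((λ.0) (λ.λ.λ.1)) ((λ.λ.1 0) (λ.0) (λ.0) ((λ.λ.1 0) (λ.0) (λ.0)) ((λ.λ.1 0) (λ.0) (λ.0)) ((λ.λ.1 0) (λ.0) (λ.0) (λ.0)))
  →5  (λ.0) (λ.λ.λ.1) ((λ.λ.1 0) (λ.0) (λ.0) ((λ.λ.1 0) (λ.0) (λ.0)) ((λ.λ.1 0) (λ.0) (λ.0)) ((λ.λ.1 0) (λ.0) (λ.0) (λ.0)))
  →6  (λ.λ.λ.1) ((λ.λ.1 0) (λ.0) (λ.0) ((λ.λ.1 0) (λ.0) (λ.0)) ((λ.λ.1 0) (λ.0) (λ.0)) ((λ.λ.1 0) (λ.0) (λ.0) (λ.0)))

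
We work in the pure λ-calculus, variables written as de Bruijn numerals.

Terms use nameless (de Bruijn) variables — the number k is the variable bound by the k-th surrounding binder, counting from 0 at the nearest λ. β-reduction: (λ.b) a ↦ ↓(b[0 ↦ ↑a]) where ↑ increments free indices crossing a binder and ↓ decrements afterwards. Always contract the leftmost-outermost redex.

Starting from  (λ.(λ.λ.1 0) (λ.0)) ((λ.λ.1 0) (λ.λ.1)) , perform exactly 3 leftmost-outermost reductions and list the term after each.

  start: (λ.(λ.λ.1 0) (λ.0)) ((λ.λ.1 0) (λ.λ.1))
  step 1: (λ.λ.1 0) (λ.0)
  step 2: λ.(λ.0) 0
  step 3: λ.0

Answer: after 3 steps: λ.0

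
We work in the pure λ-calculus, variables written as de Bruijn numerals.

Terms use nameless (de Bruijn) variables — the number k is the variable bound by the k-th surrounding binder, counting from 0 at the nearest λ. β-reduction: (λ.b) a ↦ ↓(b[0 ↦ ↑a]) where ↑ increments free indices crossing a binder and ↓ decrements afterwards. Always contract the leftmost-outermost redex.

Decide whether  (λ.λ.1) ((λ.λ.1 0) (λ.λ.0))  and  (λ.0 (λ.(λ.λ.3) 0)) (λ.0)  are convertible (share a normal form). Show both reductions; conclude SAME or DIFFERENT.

Answer: SAME — A ⇓ λ.λ.λ.0, B ⇓ λ.λ.λ.0

Derivation:
Term A:
  start: (λ.λ.1) ((λ.λ.1 0) (λ.λ.0))
  [1] λ.(λ.λ.1 0) (λ.λ.0)
  [2] λ.λ.(λ.λ.0) 0
  [3] λ.λ.λ.0

Term B:
  start: (λ.0 (λ.(λ.λ.3) 0)) (λ.0)
  [1] (λ.0) (λ.(λ.λ.λ.0) 0)
  [2] λ.(λ.λ.λ.0) 0
  [3] λ.λ.λ.0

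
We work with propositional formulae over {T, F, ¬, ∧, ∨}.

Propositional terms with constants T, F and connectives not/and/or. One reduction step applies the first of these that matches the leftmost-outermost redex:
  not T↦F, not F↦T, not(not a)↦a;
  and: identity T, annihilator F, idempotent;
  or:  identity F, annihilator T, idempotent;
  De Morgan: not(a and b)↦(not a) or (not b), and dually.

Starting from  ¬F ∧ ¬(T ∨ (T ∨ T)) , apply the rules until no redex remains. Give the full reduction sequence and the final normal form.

Answer: normal form = F  (in 5 steps)

Working:
  start: ¬F ∧ ¬(T ∨ (T ∨ T))
  [1] T ∧ ¬(T ∨ (T ∨ T))
  [2] ¬(T ∨ (T ∨ T))
  [3] ¬T ∧ ¬(T ∨ T)
  [4] F ∧ ¬(T ∨ T)
  [5] F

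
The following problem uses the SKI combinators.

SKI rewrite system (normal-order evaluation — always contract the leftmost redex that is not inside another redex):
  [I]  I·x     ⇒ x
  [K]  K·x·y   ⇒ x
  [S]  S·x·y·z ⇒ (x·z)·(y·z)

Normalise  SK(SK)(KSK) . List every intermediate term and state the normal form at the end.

  start: SK(SK)(KSK)
  →1  K(KSK)(SK(KSK))
  →2  KSK
  →3  S

Answer: normal form = S  (in 3 steps)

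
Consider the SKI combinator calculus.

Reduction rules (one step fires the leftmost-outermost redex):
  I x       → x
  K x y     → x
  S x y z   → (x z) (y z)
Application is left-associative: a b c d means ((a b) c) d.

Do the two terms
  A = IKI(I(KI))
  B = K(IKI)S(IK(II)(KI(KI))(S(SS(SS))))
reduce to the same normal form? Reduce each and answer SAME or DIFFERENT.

Term A:
  start: IKI(I(KI))
  [1] KI(I(KI))
  [2] I

Term B:
  start: K(IKI)S(IK(II)(KI(KI))(S(SS(SS))))
  [1] IKI(IK(II)(KI(KI))(S(SS(SS))))
  [2] KI(IK(II)(KI(KI))(S(SS(SS))))
  [3] I

Answer: SAME — A ⇓ I, B ⇓ I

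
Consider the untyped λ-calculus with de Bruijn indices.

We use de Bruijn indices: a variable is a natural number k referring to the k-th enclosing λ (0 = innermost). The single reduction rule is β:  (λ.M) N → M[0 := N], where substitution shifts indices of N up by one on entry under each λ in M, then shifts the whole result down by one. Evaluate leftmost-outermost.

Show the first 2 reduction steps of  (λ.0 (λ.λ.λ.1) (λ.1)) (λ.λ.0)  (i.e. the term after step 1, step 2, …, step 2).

Answer: after 2 steps: (λ.0) (λ.λ.λ.0)

Working:
  start: (λ.0 (λ.λ.λ.1) (λ.1)) (λ.λ.0)
  →1  (λ.λ.0) (λ.λ.λ.1) (λ.λ.λ.0)
  →2  (λ.0) (λ.λ.λ.0)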